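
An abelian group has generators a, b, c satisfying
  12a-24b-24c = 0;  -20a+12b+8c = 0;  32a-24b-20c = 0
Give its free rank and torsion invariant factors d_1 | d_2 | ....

Answer: M ≅ ℤ/4 ⊕ ℤ/12 ⊕ ℤ/12

Derivation:
rank_ℚ(R)=3; free=3−3=0
SNF(R) diag = [4, 12, 12] → torsion [4, 12, 12]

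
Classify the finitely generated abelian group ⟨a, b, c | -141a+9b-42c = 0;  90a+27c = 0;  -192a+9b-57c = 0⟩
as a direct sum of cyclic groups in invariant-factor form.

Answer: M ≅ ℤ/3 ⊕ ℤ/9 ⊕ ℤ/9

Derivation:
rank_ℚ(R)=3; free=3−3=0
SNF(R) diag = [3, 9, 9] → torsion [3, 9, 9]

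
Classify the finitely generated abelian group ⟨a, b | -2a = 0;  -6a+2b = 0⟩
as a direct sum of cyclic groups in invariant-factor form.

rank_ℚ(R)=2; free=2−2=0
SNF(R) diag = [2, 2] → torsion [2, 2]

Answer: M ≅ ℤ/2 ⊕ ℤ/2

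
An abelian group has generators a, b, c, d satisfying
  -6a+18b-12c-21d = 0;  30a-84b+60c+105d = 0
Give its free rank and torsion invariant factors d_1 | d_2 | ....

Answer: M ≅ ℤ^2 ⊕ ℤ/3 ⊕ ℤ/6

Derivation:
rank_ℚ(R)=2; free=4−2=2
SNF(R) diag = [3, 6] → torsion [3, 6]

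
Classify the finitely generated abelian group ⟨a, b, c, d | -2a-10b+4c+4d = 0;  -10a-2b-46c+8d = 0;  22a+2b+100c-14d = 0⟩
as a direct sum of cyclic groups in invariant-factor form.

Answer: M ≅ ℤ^1 ⊕ ℤ/2 ⊕ ℤ/6 ⊕ ℤ/6

Derivation:
rank_ℚ(R)=3; free=4−3=1
SNF(R) diag = [2, 6, 6] → torsion [2, 6, 6]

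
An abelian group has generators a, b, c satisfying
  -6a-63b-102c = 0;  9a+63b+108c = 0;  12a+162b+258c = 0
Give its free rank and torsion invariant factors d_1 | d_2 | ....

rank_ℚ(R)=3; free=3−3=0
SNF(R) diag = [3, 9, 18] → torsion [3, 9, 18]

Answer: M ≅ ℤ/3 ⊕ ℤ/9 ⊕ ℤ/18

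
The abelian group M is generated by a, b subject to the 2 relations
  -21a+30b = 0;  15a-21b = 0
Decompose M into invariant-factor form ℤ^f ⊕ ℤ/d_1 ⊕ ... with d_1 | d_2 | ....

rank_ℚ(R)=2; free=2−2=0
SNF(R) diag = [3, 3] → torsion [3, 3]

Answer: M ≅ ℤ/3 ⊕ ℤ/3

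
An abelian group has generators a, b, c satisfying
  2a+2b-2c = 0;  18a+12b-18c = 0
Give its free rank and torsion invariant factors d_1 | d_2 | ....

rank_ℚ(R)=2; free=3−2=1
SNF(R) diag = [2, 6] → torsion [2, 6]

Answer: M ≅ ℤ^1 ⊕ ℤ/2 ⊕ ℤ/6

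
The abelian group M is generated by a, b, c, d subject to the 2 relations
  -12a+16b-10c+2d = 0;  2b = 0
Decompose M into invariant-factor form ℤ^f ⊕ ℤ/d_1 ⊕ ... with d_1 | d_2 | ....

rank_ℚ(R)=2; free=4−2=2
SNF(R) diag = [2, 2] → torsion [2, 2]

Answer: M ≅ ℤ^2 ⊕ ℤ/2 ⊕ ℤ/2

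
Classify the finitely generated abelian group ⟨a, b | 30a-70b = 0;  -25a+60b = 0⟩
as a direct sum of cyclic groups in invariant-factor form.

rank_ℚ(R)=2; free=2−2=0
SNF(R) diag = [5, 10] → torsion [5, 10]

Answer: M ≅ ℤ/5 ⊕ ℤ/10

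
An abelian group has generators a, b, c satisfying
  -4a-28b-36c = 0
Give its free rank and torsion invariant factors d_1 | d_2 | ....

rank_ℚ(R)=1; free=3−1=2
SNF(R) diag = [4] → torsion [4]

Answer: M ≅ ℤ^2 ⊕ ℤ/4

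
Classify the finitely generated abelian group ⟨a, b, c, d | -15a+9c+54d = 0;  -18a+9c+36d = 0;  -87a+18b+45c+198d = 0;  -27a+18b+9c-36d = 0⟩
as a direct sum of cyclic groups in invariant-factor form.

rank_ℚ(R)=4; free=4−4=0
SNF(R) diag = [3, 9, 18, 18] → torsion [3, 9, 18, 18]

Answer: M ≅ ℤ/3 ⊕ ℤ/9 ⊕ ℤ/18 ⊕ ℤ/18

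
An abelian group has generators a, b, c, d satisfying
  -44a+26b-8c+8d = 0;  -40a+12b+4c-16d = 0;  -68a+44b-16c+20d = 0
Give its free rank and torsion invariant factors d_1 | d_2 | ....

rank_ℚ(R)=3; free=4−3=1
SNF(R) diag = [2, 4, 4] → torsion [2, 4, 4]

Answer: M ≅ ℤ^1 ⊕ ℤ/2 ⊕ ℤ/4 ⊕ ℤ/4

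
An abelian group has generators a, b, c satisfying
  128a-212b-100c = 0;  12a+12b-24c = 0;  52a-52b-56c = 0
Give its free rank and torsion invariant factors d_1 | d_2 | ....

rank_ℚ(R)=3; free=3−3=0
SNF(R) diag = [4, 12, 24] → torsion [4, 12, 24]

Answer: M ≅ ℤ/4 ⊕ ℤ/12 ⊕ ℤ/24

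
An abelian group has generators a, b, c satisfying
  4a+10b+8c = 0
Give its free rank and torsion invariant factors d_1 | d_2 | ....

Answer: M ≅ ℤ^2 ⊕ ℤ/2

Derivation:
rank_ℚ(R)=1; free=3−1=2
SNF(R) diag = [2] → torsion [2]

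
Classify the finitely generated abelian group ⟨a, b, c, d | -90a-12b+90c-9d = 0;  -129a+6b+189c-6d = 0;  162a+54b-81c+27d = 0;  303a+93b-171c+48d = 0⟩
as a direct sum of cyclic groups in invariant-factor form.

Answer: M ≅ ℤ/3 ⊕ ℤ/3 ⊕ ℤ/9 ⊕ ℤ/27

Derivation:
rank_ℚ(R)=4; free=4−4=0
SNF(R) diag = [3, 3, 9, 27] → torsion [3, 3, 9, 27]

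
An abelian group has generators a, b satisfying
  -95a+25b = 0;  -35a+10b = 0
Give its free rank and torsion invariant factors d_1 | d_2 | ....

rank_ℚ(R)=2; free=2−2=0
SNF(R) diag = [5, 15] → torsion [5, 15]

Answer: M ≅ ℤ/5 ⊕ ℤ/15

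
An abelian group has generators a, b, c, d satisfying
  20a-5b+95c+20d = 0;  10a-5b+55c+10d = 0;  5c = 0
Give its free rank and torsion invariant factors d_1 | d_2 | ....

Answer: M ≅ ℤ^1 ⊕ ℤ/5 ⊕ ℤ/5 ⊕ ℤ/10

Derivation:
rank_ℚ(R)=3; free=4−3=1
SNF(R) diag = [5, 5, 10] → torsion [5, 5, 10]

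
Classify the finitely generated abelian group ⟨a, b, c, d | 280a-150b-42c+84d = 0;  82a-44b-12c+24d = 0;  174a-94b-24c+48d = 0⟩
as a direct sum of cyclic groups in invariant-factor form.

Answer: M ≅ ℤ^1 ⊕ ℤ/2 ⊕ ℤ/2 ⊕ ℤ/6

Derivation:
rank_ℚ(R)=3; free=4−3=1
SNF(R) diag = [2, 2, 6] → torsion [2, 2, 6]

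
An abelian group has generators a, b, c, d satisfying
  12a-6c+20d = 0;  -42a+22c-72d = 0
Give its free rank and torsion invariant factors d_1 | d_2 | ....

rank_ℚ(R)=2; free=4−2=2
SNF(R) diag = [2, 2] → torsion [2, 2]

Answer: M ≅ ℤ^2 ⊕ ℤ/2 ⊕ ℤ/2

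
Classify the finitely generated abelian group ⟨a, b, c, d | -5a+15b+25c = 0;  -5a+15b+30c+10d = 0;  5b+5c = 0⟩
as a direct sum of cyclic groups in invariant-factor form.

rank_ℚ(R)=3; free=4−3=1
SNF(R) diag = [5, 5, 5] → torsion [5, 5, 5]

Answer: M ≅ ℤ^1 ⊕ ℤ/5 ⊕ ℤ/5 ⊕ ℤ/5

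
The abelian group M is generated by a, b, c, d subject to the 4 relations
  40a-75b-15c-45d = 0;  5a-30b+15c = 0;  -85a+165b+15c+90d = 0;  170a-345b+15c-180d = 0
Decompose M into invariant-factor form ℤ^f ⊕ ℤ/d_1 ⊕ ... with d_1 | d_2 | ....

Answer: M ≅ ℤ/5 ⊕ ℤ/15 ⊕ ℤ/45 ⊕ ℤ/45

Derivation:
rank_ℚ(R)=4; free=4−4=0
SNF(R) diag = [5, 15, 45, 45] → torsion [5, 15, 45, 45]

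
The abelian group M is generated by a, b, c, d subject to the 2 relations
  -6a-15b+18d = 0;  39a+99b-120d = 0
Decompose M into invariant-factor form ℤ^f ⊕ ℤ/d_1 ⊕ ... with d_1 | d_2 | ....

rank_ℚ(R)=2; free=4−2=2
SNF(R) diag = [3, 3] → torsion [3, 3]

Answer: M ≅ ℤ^2 ⊕ ℤ/3 ⊕ ℤ/3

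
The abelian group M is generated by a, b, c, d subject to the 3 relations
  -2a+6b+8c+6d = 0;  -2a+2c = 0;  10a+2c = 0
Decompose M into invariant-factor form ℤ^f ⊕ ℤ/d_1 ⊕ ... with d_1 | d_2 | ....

rank_ℚ(R)=3; free=4−3=1
SNF(R) diag = [2, 6, 12] → torsion [2, 6, 12]

Answer: M ≅ ℤ^1 ⊕ ℤ/2 ⊕ ℤ/6 ⊕ ℤ/12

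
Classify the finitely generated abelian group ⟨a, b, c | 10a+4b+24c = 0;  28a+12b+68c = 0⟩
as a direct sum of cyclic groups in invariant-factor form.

rank_ℚ(R)=2; free=3−2=1
SNF(R) diag = [2, 4] → torsion [2, 4]

Answer: M ≅ ℤ^1 ⊕ ℤ/2 ⊕ ℤ/4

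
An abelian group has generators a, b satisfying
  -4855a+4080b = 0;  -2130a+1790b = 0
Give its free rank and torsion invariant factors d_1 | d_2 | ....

rank_ℚ(R)=2; free=2−2=0
SNF(R) diag = [5, 10] → torsion [5, 10]

Answer: M ≅ ℤ/5 ⊕ ℤ/10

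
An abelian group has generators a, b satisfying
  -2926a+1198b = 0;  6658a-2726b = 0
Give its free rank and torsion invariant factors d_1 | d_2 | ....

rank_ℚ(R)=2; free=2−2=0
SNF(R) diag = [2, 4] → torsion [2, 4]

Answer: M ≅ ℤ/2 ⊕ ℤ/4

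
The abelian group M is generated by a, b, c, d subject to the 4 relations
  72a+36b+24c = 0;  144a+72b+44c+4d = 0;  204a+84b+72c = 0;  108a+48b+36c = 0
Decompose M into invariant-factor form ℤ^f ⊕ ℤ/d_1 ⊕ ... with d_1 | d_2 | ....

Answer: M ≅ ℤ/4 ⊕ ℤ/12 ⊕ ℤ/12 ⊕ ℤ/12

Derivation:
rank_ℚ(R)=4; free=4−4=0
SNF(R) diag = [4, 12, 12, 12] → torsion [4, 12, 12, 12]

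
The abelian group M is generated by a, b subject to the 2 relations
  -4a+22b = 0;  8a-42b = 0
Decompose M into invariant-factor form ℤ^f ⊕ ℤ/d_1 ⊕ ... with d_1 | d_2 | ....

rank_ℚ(R)=2; free=2−2=0
SNF(R) diag = [2, 4] → torsion [2, 4]

Answer: M ≅ ℤ/2 ⊕ ℤ/4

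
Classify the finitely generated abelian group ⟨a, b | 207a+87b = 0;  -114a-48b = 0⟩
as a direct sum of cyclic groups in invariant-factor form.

Answer: M ≅ ℤ/3 ⊕ ℤ/6

Derivation:
rank_ℚ(R)=2; free=2−2=0
SNF(R) diag = [3, 6] → torsion [3, 6]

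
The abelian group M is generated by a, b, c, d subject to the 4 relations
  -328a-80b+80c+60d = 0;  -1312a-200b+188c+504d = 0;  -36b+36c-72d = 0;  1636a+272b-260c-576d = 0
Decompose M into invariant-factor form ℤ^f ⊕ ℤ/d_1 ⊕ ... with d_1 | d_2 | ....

Answer: M ≅ ℤ/4 ⊕ ℤ/12 ⊕ ℤ/36 ⊕ ℤ/108

Derivation:
rank_ℚ(R)=4; free=4−4=0
SNF(R) diag = [4, 12, 36, 108] → torsion [4, 12, 36, 108]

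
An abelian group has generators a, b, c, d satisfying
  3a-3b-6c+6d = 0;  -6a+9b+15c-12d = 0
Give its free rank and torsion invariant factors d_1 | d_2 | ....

rank_ℚ(R)=2; free=4−2=2
SNF(R) diag = [3, 3] → torsion [3, 3]

Answer: M ≅ ℤ^2 ⊕ ℤ/3 ⊕ ℤ/3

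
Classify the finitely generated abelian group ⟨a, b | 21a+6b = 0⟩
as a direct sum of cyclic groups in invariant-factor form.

Answer: M ≅ ℤ^1 ⊕ ℤ/3

Derivation:
rank_ℚ(R)=1; free=2−1=1
SNF(R) diag = [3] → torsion [3]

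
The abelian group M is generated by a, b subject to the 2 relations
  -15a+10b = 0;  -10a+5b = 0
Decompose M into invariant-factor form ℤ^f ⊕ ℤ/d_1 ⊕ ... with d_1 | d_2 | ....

Answer: M ≅ ℤ/5 ⊕ ℤ/5

Derivation:
rank_ℚ(R)=2; free=2−2=0
SNF(R) diag = [5, 5] → torsion [5, 5]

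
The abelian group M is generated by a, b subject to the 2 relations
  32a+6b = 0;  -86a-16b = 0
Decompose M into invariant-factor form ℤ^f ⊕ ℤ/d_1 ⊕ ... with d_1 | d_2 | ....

rank_ℚ(R)=2; free=2−2=0
SNF(R) diag = [2, 2] → torsion [2, 2]

Answer: M ≅ ℤ/2 ⊕ ℤ/2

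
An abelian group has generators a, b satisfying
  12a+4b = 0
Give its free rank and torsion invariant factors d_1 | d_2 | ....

Answer: M ≅ ℤ^1 ⊕ ℤ/4

Derivation:
rank_ℚ(R)=1; free=2−1=1
SNF(R) diag = [4] → torsion [4]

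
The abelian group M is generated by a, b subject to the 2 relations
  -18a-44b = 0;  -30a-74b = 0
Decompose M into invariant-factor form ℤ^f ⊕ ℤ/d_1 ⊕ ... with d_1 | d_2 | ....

Answer: M ≅ ℤ/2 ⊕ ℤ/6

Derivation:
rank_ℚ(R)=2; free=2−2=0
SNF(R) diag = [2, 6] → torsion [2, 6]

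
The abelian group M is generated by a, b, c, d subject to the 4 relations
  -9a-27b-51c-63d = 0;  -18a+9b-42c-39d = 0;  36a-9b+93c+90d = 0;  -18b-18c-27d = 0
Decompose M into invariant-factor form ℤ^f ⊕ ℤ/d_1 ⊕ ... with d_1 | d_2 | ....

rank_ℚ(R)=4; free=4−4=0
SNF(R) diag = [3, 3, 9, 9] → torsion [3, 3, 9, 9]

Answer: M ≅ ℤ/3 ⊕ ℤ/3 ⊕ ℤ/9 ⊕ ℤ/9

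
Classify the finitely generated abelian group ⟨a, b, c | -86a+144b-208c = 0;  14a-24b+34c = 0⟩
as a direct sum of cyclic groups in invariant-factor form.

rank_ℚ(R)=2; free=3−2=1
SNF(R) diag = [2, 6] → torsion [2, 6]

Answer: M ≅ ℤ^1 ⊕ ℤ/2 ⊕ ℤ/6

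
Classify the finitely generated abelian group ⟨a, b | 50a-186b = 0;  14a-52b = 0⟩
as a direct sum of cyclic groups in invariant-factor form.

Answer: M ≅ ℤ/2 ⊕ ℤ/2

Derivation:
rank_ℚ(R)=2; free=2−2=0
SNF(R) diag = [2, 2] → torsion [2, 2]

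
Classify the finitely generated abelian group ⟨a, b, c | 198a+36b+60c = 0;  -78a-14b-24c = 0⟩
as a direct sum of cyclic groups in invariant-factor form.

Answer: M ≅ ℤ^1 ⊕ ℤ/2 ⊕ ℤ/6

Derivation:
rank_ℚ(R)=2; free=3−2=1
SNF(R) diag = [2, 6] → torsion [2, 6]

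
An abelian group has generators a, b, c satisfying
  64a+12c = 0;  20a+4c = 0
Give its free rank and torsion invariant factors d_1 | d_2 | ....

Answer: M ≅ ℤ^1 ⊕ ℤ/4 ⊕ ℤ/4

Derivation:
rank_ℚ(R)=2; free=3−2=1
SNF(R) diag = [4, 4] → torsion [4, 4]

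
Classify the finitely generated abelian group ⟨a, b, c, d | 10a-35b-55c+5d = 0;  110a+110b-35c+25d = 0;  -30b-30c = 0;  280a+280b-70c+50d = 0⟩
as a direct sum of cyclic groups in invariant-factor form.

Answer: M ≅ ℤ/5 ⊕ ℤ/15 ⊕ ℤ/30 ⊕ ℤ/60

Derivation:
rank_ℚ(R)=4; free=4−4=0
SNF(R) diag = [5, 15, 30, 60] → torsion [5, 15, 30, 60]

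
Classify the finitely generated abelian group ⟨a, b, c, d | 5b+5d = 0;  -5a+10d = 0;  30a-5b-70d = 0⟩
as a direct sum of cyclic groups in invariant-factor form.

Answer: M ≅ ℤ^1 ⊕ ℤ/5 ⊕ ℤ/5 ⊕ ℤ/5

Derivation:
rank_ℚ(R)=3; free=4−3=1
SNF(R) diag = [5, 5, 5] → torsion [5, 5, 5]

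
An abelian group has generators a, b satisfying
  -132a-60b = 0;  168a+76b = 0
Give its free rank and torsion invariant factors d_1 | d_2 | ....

Answer: M ≅ ℤ/4 ⊕ ℤ/12

Derivation:
rank_ℚ(R)=2; free=2−2=0
SNF(R) diag = [4, 12] → torsion [4, 12]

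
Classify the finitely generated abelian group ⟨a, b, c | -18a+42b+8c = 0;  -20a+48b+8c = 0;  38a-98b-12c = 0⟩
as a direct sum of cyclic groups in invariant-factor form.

Answer: M ≅ ℤ/2 ⊕ ℤ/4 ⊕ ℤ/4

Derivation:
rank_ℚ(R)=3; free=3−3=0
SNF(R) diag = [2, 4, 4] → torsion [2, 4, 4]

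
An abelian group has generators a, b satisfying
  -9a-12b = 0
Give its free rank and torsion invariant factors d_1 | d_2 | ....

Answer: M ≅ ℤ^1 ⊕ ℤ/3

Derivation:
rank_ℚ(R)=1; free=2−1=1
SNF(R) diag = [3] → torsion [3]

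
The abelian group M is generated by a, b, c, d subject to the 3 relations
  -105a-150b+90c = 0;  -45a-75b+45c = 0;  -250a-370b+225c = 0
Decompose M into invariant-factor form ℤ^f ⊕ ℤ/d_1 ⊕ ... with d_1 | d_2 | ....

Answer: M ≅ ℤ^1 ⊕ ℤ/5 ⊕ ℤ/15 ⊕ ℤ/45

Derivation:
rank_ℚ(R)=3; free=4−3=1
SNF(R) diag = [5, 15, 45] → torsion [5, 15, 45]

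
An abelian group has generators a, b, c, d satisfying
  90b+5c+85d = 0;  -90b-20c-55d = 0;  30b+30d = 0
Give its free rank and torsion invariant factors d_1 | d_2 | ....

rank_ℚ(R)=3; free=4−3=1
SNF(R) diag = [5, 15, 30] → torsion [5, 15, 30]

Answer: M ≅ ℤ^1 ⊕ ℤ/5 ⊕ ℤ/15 ⊕ ℤ/30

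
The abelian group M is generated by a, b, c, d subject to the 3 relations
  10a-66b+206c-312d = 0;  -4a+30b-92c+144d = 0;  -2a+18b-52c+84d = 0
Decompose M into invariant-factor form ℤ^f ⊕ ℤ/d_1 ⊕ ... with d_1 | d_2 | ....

Answer: M ≅ ℤ^1 ⊕ ℤ/2 ⊕ ℤ/6 ⊕ ℤ/6

Derivation:
rank_ℚ(R)=3; free=4−3=1
SNF(R) diag = [2, 6, 6] → torsion [2, 6, 6]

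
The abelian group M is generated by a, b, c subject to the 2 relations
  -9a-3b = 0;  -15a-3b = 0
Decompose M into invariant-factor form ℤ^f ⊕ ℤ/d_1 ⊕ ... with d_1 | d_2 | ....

Answer: M ≅ ℤ^1 ⊕ ℤ/3 ⊕ ℤ/6

Derivation:
rank_ℚ(R)=2; free=3−2=1
SNF(R) diag = [3, 6] → torsion [3, 6]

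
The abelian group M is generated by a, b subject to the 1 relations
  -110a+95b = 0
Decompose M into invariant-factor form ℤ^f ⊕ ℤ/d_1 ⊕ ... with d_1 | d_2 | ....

rank_ℚ(R)=1; free=2−1=1
SNF(R) diag = [5] → torsion [5]

Answer: M ≅ ℤ^1 ⊕ ℤ/5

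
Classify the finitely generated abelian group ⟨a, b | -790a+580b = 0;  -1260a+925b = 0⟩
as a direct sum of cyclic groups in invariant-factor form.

rank_ℚ(R)=2; free=2−2=0
SNF(R) diag = [5, 10] → torsion [5, 10]

Answer: M ≅ ℤ/5 ⊕ ℤ/10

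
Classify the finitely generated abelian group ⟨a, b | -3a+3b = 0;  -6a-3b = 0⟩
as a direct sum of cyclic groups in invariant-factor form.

Answer: M ≅ ℤ/3 ⊕ ℤ/9

Derivation:
rank_ℚ(R)=2; free=2−2=0
SNF(R) diag = [3, 9] → torsion [3, 9]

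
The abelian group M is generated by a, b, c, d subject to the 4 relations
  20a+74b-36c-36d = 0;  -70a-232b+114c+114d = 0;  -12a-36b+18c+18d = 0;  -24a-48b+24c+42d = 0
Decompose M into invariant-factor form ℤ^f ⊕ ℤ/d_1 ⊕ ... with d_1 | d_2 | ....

Answer: M ≅ ℤ/2 ⊕ ℤ/6 ⊕ ℤ/6 ⊕ ℤ/18

Derivation:
rank_ℚ(R)=4; free=4−4=0
SNF(R) diag = [2, 6, 6, 18] → torsion [2, 6, 6, 18]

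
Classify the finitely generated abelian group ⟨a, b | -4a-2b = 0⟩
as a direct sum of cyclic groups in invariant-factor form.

rank_ℚ(R)=1; free=2−1=1
SNF(R) diag = [2] → torsion [2]

Answer: M ≅ ℤ^1 ⊕ ℤ/2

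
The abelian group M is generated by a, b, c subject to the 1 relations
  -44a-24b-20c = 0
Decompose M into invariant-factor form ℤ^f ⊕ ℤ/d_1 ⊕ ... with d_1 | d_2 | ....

Answer: M ≅ ℤ^2 ⊕ ℤ/4

Derivation:
rank_ℚ(R)=1; free=3−1=2
SNF(R) diag = [4] → torsion [4]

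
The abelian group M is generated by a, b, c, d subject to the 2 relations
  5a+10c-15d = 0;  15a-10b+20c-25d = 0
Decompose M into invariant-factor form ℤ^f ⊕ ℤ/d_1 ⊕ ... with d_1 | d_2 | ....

rank_ℚ(R)=2; free=4−2=2
SNF(R) diag = [5, 10] → torsion [5, 10]

Answer: M ≅ ℤ^2 ⊕ ℤ/5 ⊕ ℤ/10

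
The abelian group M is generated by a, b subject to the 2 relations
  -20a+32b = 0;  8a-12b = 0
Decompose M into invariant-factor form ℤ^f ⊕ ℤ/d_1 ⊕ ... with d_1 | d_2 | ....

Answer: M ≅ ℤ/4 ⊕ ℤ/4

Derivation:
rank_ℚ(R)=2; free=2−2=0
SNF(R) diag = [4, 4] → torsion [4, 4]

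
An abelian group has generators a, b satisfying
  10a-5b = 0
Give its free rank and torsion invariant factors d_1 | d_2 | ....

rank_ℚ(R)=1; free=2−1=1
SNF(R) diag = [5] → torsion [5]

Answer: M ≅ ℤ^1 ⊕ ℤ/5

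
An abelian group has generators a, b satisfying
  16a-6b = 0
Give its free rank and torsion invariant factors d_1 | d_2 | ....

rank_ℚ(R)=1; free=2−1=1
SNF(R) diag = [2] → torsion [2]

Answer: M ≅ ℤ^1 ⊕ ℤ/2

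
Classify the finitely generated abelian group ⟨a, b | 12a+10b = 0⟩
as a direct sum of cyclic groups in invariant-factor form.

Answer: M ≅ ℤ^1 ⊕ ℤ/2

Derivation:
rank_ℚ(R)=1; free=2−1=1
SNF(R) diag = [2] → torsion [2]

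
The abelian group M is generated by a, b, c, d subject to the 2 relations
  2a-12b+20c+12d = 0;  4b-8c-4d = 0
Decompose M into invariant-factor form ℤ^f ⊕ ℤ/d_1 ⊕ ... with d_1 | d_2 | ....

Answer: M ≅ ℤ^2 ⊕ ℤ/2 ⊕ ℤ/4

Derivation:
rank_ℚ(R)=2; free=4−2=2
SNF(R) diag = [2, 4] → torsion [2, 4]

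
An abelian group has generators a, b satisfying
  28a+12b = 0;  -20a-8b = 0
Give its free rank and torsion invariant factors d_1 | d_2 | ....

rank_ℚ(R)=2; free=2−2=0
SNF(R) diag = [4, 4] → torsion [4, 4]

Answer: M ≅ ℤ/4 ⊕ ℤ/4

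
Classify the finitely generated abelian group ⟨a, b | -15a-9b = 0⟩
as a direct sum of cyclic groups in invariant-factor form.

rank_ℚ(R)=1; free=2−1=1
SNF(R) diag = [3] → torsion [3]

Answer: M ≅ ℤ^1 ⊕ ℤ/3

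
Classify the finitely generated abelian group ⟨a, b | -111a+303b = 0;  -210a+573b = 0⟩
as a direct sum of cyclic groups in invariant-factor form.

Answer: M ≅ ℤ/3 ⊕ ℤ/9

Derivation:
rank_ℚ(R)=2; free=2−2=0
SNF(R) diag = [3, 9] → torsion [3, 9]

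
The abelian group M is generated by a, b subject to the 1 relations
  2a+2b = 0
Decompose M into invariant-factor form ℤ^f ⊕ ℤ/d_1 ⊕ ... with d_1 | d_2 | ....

rank_ℚ(R)=1; free=2−1=1
SNF(R) diag = [2] → torsion [2]

Answer: M ≅ ℤ^1 ⊕ ℤ/2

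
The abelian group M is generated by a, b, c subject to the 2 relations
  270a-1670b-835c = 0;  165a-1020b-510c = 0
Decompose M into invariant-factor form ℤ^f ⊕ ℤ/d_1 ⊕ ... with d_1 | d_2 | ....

rank_ℚ(R)=2; free=3−2=1
SNF(R) diag = [5, 15] → torsion [5, 15]

Answer: M ≅ ℤ^1 ⊕ ℤ/5 ⊕ ℤ/15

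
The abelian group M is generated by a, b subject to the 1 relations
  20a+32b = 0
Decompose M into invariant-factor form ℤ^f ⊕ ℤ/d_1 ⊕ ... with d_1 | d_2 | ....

rank_ℚ(R)=1; free=2−1=1
SNF(R) diag = [4] → torsion [4]

Answer: M ≅ ℤ^1 ⊕ ℤ/4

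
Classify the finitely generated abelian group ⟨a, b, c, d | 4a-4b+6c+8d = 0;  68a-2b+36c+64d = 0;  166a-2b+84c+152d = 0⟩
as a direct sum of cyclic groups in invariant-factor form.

Answer: M ≅ ℤ^1 ⊕ ℤ/2 ⊕ ℤ/2 ⊕ ℤ/6

Derivation:
rank_ℚ(R)=3; free=4−3=1
SNF(R) diag = [2, 2, 6] → torsion [2, 2, 6]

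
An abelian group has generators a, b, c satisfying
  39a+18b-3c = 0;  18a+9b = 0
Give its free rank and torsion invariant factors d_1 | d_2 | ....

rank_ℚ(R)=2; free=3−2=1
SNF(R) diag = [3, 9] → torsion [3, 9]

Answer: M ≅ ℤ^1 ⊕ ℤ/3 ⊕ ℤ/9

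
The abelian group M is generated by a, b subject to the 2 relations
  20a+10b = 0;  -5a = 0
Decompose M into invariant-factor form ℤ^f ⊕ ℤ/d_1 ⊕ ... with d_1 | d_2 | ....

Answer: M ≅ ℤ/5 ⊕ ℤ/10

Derivation:
rank_ℚ(R)=2; free=2−2=0
SNF(R) diag = [5, 10] → torsion [5, 10]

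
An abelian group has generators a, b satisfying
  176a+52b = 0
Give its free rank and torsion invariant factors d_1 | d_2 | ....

Answer: M ≅ ℤ^1 ⊕ ℤ/4

Derivation:
rank_ℚ(R)=1; free=2−1=1
SNF(R) diag = [4] → torsion [4]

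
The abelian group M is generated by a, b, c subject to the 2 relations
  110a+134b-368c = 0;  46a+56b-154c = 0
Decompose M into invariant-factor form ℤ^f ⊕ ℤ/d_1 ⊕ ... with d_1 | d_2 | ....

rank_ℚ(R)=2; free=3−2=1
SNF(R) diag = [2, 2] → torsion [2, 2]

Answer: M ≅ ℤ^1 ⊕ ℤ/2 ⊕ ℤ/2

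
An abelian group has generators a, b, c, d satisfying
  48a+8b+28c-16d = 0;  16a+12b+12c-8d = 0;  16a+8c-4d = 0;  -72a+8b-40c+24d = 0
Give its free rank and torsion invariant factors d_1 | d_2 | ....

Answer: M ≅ ℤ/4 ⊕ ℤ/4 ⊕ ℤ/4 ⊕ ℤ/8

Derivation:
rank_ℚ(R)=4; free=4−4=0
SNF(R) diag = [4, 4, 4, 8] → torsion [4, 4, 4, 8]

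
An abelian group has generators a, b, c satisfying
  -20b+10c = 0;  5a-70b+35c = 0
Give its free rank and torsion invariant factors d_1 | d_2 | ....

Answer: M ≅ ℤ^1 ⊕ ℤ/5 ⊕ ℤ/10

Derivation:
rank_ℚ(R)=2; free=3−2=1
SNF(R) diag = [5, 10] → torsion [5, 10]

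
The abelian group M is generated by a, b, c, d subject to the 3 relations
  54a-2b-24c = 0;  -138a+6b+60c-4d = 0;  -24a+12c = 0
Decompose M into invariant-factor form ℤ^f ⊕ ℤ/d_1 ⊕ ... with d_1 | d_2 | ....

Answer: M ≅ ℤ^1 ⊕ ℤ/2 ⊕ ℤ/4 ⊕ ℤ/12

Derivation:
rank_ℚ(R)=3; free=4−3=1
SNF(R) diag = [2, 4, 12] → torsion [2, 4, 12]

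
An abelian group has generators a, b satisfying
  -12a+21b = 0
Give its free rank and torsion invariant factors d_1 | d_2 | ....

Answer: M ≅ ℤ^1 ⊕ ℤ/3

Derivation:
rank_ℚ(R)=1; free=2−1=1
SNF(R) diag = [3] → torsion [3]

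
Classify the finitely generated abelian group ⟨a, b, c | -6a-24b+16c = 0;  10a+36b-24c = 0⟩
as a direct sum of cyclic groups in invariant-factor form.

rank_ℚ(R)=2; free=3−2=1
SNF(R) diag = [2, 4] → torsion [2, 4]

Answer: M ≅ ℤ^1 ⊕ ℤ/2 ⊕ ℤ/4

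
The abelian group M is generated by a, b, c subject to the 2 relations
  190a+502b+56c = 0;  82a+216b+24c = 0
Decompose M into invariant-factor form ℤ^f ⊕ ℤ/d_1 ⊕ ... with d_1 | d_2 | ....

Answer: M ≅ ℤ^1 ⊕ ℤ/2 ⊕ ℤ/2

Derivation:
rank_ℚ(R)=2; free=3−2=1
SNF(R) diag = [2, 2] → torsion [2, 2]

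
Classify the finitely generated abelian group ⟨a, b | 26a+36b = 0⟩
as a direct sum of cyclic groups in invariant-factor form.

Answer: M ≅ ℤ^1 ⊕ ℤ/2

Derivation:
rank_ℚ(R)=1; free=2−1=1
SNF(R) diag = [2] → torsion [2]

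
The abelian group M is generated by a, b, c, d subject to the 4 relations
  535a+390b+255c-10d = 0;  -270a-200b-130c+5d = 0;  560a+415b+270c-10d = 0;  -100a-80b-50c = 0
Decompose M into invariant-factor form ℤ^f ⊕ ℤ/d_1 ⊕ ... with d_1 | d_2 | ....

Answer: M ≅ ℤ/5 ⊕ ℤ/5 ⊕ ℤ/5 ⊕ ℤ/10

Derivation:
rank_ℚ(R)=4; free=4−4=0
SNF(R) diag = [5, 5, 5, 10] → torsion [5, 5, 5, 10]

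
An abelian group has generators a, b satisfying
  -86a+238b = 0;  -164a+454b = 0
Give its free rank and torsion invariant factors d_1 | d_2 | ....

rank_ℚ(R)=2; free=2−2=0
SNF(R) diag = [2, 6] → torsion [2, 6]

Answer: M ≅ ℤ/2 ⊕ ℤ/6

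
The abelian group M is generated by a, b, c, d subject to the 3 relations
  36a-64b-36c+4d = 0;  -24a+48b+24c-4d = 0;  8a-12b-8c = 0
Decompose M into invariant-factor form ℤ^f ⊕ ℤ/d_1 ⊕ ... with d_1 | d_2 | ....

rank_ℚ(R)=3; free=4−3=1
SNF(R) diag = [4, 4, 4] → torsion [4, 4, 4]

Answer: M ≅ ℤ^1 ⊕ ℤ/4 ⊕ ℤ/4 ⊕ ℤ/4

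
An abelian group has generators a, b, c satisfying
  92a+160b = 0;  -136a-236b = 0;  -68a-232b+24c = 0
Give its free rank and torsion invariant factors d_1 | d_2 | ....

rank_ℚ(R)=3; free=3−3=0
SNF(R) diag = [4, 12, 24] → torsion [4, 12, 24]

Answer: M ≅ ℤ/4 ⊕ ℤ/12 ⊕ ℤ/24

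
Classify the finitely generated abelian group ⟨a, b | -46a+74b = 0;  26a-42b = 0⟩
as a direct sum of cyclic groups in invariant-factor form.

rank_ℚ(R)=2; free=2−2=0
SNF(R) diag = [2, 4] → torsion [2, 4]

Answer: M ≅ ℤ/2 ⊕ ℤ/4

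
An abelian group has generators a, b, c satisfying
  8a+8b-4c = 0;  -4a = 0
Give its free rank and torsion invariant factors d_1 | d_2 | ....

Answer: M ≅ ℤ^1 ⊕ ℤ/4 ⊕ ℤ/4

Derivation:
rank_ℚ(R)=2; free=3−2=1
SNF(R) diag = [4, 4] → torsion [4, 4]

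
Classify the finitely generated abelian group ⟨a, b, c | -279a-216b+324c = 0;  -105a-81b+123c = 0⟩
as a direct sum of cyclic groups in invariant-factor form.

rank_ℚ(R)=2; free=3−2=1
SNF(R) diag = [3, 9] → torsion [3, 9]

Answer: M ≅ ℤ^1 ⊕ ℤ/3 ⊕ ℤ/9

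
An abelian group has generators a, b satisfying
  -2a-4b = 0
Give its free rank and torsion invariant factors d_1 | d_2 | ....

Answer: M ≅ ℤ^1 ⊕ ℤ/2

Derivation:
rank_ℚ(R)=1; free=2−1=1
SNF(R) diag = [2] → torsion [2]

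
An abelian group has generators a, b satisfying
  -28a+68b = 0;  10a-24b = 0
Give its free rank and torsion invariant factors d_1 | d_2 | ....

Answer: M ≅ ℤ/2 ⊕ ℤ/4

Derivation:
rank_ℚ(R)=2; free=2−2=0
SNF(R) diag = [2, 4] → torsion [2, 4]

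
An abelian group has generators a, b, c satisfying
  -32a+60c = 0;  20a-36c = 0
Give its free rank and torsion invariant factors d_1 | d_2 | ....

Answer: M ≅ ℤ^1 ⊕ ℤ/4 ⊕ ℤ/12

Derivation:
rank_ℚ(R)=2; free=3−2=1
SNF(R) diag = [4, 12] → torsion [4, 12]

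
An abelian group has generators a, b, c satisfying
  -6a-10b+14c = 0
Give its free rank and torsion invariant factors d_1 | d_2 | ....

rank_ℚ(R)=1; free=3−1=2
SNF(R) diag = [2] → torsion [2]

Answer: M ≅ ℤ^2 ⊕ ℤ/2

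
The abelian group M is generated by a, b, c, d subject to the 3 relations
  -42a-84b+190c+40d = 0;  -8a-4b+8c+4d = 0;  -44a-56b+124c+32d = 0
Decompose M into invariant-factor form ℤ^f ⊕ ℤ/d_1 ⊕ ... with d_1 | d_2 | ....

Answer: M ≅ ℤ^1 ⊕ ℤ/2 ⊕ ℤ/4 ⊕ ℤ/8

Derivation:
rank_ℚ(R)=3; free=4−3=1
SNF(R) diag = [2, 4, 8] → torsion [2, 4, 8]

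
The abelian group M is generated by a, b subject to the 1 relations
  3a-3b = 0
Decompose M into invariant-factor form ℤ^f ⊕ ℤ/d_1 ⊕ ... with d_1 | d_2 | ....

rank_ℚ(R)=1; free=2−1=1
SNF(R) diag = [3] → torsion [3]

Answer: M ≅ ℤ^1 ⊕ ℤ/3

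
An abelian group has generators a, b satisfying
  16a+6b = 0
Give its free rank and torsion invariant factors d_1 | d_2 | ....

rank_ℚ(R)=1; free=2−1=1
SNF(R) diag = [2] → torsion [2]

Answer: M ≅ ℤ^1 ⊕ ℤ/2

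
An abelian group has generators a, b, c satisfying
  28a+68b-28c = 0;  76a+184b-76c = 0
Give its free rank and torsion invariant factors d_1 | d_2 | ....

Answer: M ≅ ℤ^1 ⊕ ℤ/4 ⊕ ℤ/4

Derivation:
rank_ℚ(R)=2; free=3−2=1
SNF(R) diag = [4, 4] → torsion [4, 4]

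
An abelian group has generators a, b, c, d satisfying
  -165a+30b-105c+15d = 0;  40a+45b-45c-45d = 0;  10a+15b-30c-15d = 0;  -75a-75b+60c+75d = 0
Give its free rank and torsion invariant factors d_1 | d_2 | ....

rank_ℚ(R)=4; free=4−4=0
SNF(R) diag = [5, 15, 45, 45] → torsion [5, 15, 45, 45]

Answer: M ≅ ℤ/5 ⊕ ℤ/15 ⊕ ℤ/45 ⊕ ℤ/45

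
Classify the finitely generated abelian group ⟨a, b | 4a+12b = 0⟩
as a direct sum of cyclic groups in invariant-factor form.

Answer: M ≅ ℤ^1 ⊕ ℤ/4

Derivation:
rank_ℚ(R)=1; free=2−1=1
SNF(R) diag = [4] → torsion [4]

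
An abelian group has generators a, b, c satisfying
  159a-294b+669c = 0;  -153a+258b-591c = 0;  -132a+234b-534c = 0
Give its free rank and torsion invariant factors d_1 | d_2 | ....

Answer: M ≅ ℤ/3 ⊕ ℤ/6 ⊕ ℤ/12

Derivation:
rank_ℚ(R)=3; free=3−3=0
SNF(R) diag = [3, 6, 12] → torsion [3, 6, 12]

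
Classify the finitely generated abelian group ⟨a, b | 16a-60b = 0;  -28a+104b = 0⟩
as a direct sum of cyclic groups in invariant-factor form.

Answer: M ≅ ℤ/4 ⊕ ℤ/4

Derivation:
rank_ℚ(R)=2; free=2−2=0
SNF(R) diag = [4, 4] → torsion [4, 4]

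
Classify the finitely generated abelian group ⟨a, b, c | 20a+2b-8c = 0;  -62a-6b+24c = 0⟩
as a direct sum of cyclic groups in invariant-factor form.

Answer: M ≅ ℤ^1 ⊕ ℤ/2 ⊕ ℤ/2

Derivation:
rank_ℚ(R)=2; free=3−2=1
SNF(R) diag = [2, 2] → torsion [2, 2]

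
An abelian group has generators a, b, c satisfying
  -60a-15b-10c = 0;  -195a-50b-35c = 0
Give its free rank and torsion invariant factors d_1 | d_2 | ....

Answer: M ≅ ℤ^1 ⊕ ℤ/5 ⊕ ℤ/5

Derivation:
rank_ℚ(R)=2; free=3−2=1
SNF(R) diag = [5, 5] → torsion [5, 5]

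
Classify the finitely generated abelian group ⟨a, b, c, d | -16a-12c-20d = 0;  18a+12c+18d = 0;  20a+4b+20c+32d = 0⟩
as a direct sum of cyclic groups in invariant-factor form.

rank_ℚ(R)=3; free=4−3=1
SNF(R) diag = [2, 4, 12] → torsion [2, 4, 12]

Answer: M ≅ ℤ^1 ⊕ ℤ/2 ⊕ ℤ/4 ⊕ ℤ/12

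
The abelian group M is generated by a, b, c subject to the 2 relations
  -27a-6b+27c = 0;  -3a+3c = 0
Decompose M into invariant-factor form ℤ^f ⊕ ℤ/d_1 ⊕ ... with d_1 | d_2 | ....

rank_ℚ(R)=2; free=3−2=1
SNF(R) diag = [3, 6] → torsion [3, 6]

Answer: M ≅ ℤ^1 ⊕ ℤ/3 ⊕ ℤ/6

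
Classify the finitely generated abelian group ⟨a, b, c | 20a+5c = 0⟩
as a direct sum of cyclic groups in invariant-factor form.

rank_ℚ(R)=1; free=3−1=2
SNF(R) diag = [5] → torsion [5]

Answer: M ≅ ℤ^2 ⊕ ℤ/5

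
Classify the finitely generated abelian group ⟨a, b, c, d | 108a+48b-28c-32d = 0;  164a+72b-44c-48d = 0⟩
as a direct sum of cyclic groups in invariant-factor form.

rank_ℚ(R)=2; free=4−2=2
SNF(R) diag = [4, 8] → torsion [4, 8]

Answer: M ≅ ℤ^2 ⊕ ℤ/4 ⊕ ℤ/8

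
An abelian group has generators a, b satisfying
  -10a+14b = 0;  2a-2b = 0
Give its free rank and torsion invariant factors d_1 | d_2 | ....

rank_ℚ(R)=2; free=2−2=0
SNF(R) diag = [2, 4] → torsion [2, 4]

Answer: M ≅ ℤ/2 ⊕ ℤ/4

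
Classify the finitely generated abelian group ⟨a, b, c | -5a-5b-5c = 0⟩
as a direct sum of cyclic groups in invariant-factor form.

Answer: M ≅ ℤ^2 ⊕ ℤ/5

Derivation:
rank_ℚ(R)=1; free=3−1=2
SNF(R) diag = [5] → torsion [5]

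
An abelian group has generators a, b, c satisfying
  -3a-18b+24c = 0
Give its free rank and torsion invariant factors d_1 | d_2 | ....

rank_ℚ(R)=1; free=3−1=2
SNF(R) diag = [3] → torsion [3]

Answer: M ≅ ℤ^2 ⊕ ℤ/3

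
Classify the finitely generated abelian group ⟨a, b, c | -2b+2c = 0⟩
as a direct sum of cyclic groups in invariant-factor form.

rank_ℚ(R)=1; free=3−1=2
SNF(R) diag = [2] → torsion [2]

Answer: M ≅ ℤ^2 ⊕ ℤ/2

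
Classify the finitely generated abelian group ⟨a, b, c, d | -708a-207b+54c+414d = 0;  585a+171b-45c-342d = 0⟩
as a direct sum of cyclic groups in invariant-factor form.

rank_ℚ(R)=2; free=4−2=2
SNF(R) diag = [3, 9] → torsion [3, 9]

Answer: M ≅ ℤ^2 ⊕ ℤ/3 ⊕ ℤ/9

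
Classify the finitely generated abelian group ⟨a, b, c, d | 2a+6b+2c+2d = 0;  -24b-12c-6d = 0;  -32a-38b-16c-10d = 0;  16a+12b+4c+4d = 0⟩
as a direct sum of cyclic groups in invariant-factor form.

Answer: M ≅ ℤ/2 ⊕ ℤ/2 ⊕ ℤ/6 ⊕ ℤ/12

Derivation:
rank_ℚ(R)=4; free=4−4=0
SNF(R) diag = [2, 2, 6, 12] → torsion [2, 2, 6, 12]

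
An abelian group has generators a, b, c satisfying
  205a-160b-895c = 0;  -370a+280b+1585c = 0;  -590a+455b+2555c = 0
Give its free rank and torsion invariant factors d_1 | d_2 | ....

Answer: M ≅ ℤ/5 ⊕ ℤ/15 ⊕ ℤ/45

Derivation:
rank_ℚ(R)=3; free=3−3=0
SNF(R) diag = [5, 15, 45] → torsion [5, 15, 45]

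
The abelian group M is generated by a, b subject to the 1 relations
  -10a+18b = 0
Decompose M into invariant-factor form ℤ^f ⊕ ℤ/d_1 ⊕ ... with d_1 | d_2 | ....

Answer: M ≅ ℤ^1 ⊕ ℤ/2

Derivation:
rank_ℚ(R)=1; free=2−1=1
SNF(R) diag = [2] → torsion [2]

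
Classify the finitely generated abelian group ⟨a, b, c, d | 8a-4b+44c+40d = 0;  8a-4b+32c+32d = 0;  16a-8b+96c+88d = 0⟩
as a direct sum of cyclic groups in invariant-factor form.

Answer: M ≅ ℤ^1 ⊕ ℤ/4 ⊕ ℤ/4 ⊕ ℤ/8

Derivation:
rank_ℚ(R)=3; free=4−3=1
SNF(R) diag = [4, 4, 8] → torsion [4, 4, 8]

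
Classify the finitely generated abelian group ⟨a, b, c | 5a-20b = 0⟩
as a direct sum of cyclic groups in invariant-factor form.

rank_ℚ(R)=1; free=3−1=2
SNF(R) diag = [5] → torsion [5]

Answer: M ≅ ℤ^2 ⊕ ℤ/5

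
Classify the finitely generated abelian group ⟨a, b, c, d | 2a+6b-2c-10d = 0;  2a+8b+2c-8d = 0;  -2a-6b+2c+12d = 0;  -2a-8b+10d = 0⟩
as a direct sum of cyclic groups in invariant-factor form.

Answer: M ≅ ℤ/2 ⊕ ℤ/2 ⊕ ℤ/2 ⊕ ℤ/2

Derivation:
rank_ℚ(R)=4; free=4−4=0
SNF(R) diag = [2, 2, 2, 2] → torsion [2, 2, 2, 2]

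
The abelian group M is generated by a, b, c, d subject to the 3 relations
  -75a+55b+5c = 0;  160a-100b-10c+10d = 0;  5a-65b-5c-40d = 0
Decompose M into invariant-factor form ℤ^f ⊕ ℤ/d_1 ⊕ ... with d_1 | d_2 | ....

Answer: M ≅ ℤ^1 ⊕ ℤ/5 ⊕ ℤ/10 ⊕ ℤ/30

Derivation:
rank_ℚ(R)=3; free=4−3=1
SNF(R) diag = [5, 10, 30] → torsion [5, 10, 30]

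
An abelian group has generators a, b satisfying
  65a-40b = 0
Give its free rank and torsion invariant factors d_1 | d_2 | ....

rank_ℚ(R)=1; free=2−1=1
SNF(R) diag = [5] → torsion [5]

Answer: M ≅ ℤ^1 ⊕ ℤ/5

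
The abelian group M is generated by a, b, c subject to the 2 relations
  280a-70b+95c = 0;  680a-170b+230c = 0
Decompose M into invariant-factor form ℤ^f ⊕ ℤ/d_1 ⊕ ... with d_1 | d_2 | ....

rank_ℚ(R)=2; free=3−2=1
SNF(R) diag = [5, 10] → torsion [5, 10]

Answer: M ≅ ℤ^1 ⊕ ℤ/5 ⊕ ℤ/10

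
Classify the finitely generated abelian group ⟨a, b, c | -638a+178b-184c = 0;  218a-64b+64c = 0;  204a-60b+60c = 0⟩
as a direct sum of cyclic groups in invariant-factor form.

Answer: M ≅ ℤ/2 ⊕ ℤ/6 ⊕ ℤ/12

Derivation:
rank_ℚ(R)=3; free=3−3=0
SNF(R) diag = [2, 6, 12] → torsion [2, 6, 12]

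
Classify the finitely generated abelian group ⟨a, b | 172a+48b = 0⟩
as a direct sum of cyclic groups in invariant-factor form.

Answer: M ≅ ℤ^1 ⊕ ℤ/4

Derivation:
rank_ℚ(R)=1; free=2−1=1
SNF(R) diag = [4] → torsion [4]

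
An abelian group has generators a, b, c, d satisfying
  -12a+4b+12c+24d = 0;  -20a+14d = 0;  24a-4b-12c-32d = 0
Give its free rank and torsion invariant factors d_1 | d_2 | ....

rank_ℚ(R)=3; free=4−3=1
SNF(R) diag = [2, 4, 4] → torsion [2, 4, 4]

Answer: M ≅ ℤ^1 ⊕ ℤ/2 ⊕ ℤ/4 ⊕ ℤ/4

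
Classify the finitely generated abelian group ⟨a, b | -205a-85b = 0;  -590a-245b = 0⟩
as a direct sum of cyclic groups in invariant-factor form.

rank_ℚ(R)=2; free=2−2=0
SNF(R) diag = [5, 15] → torsion [5, 15]

Answer: M ≅ ℤ/5 ⊕ ℤ/15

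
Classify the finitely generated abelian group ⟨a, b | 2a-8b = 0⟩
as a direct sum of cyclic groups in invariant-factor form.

rank_ℚ(R)=1; free=2−1=1
SNF(R) diag = [2] → torsion [2]

Answer: M ≅ ℤ^1 ⊕ ℤ/2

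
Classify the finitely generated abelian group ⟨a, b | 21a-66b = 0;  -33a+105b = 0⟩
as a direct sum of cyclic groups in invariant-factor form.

rank_ℚ(R)=2; free=2−2=0
SNF(R) diag = [3, 9] → torsion [3, 9]

Answer: M ≅ ℤ/3 ⊕ ℤ/9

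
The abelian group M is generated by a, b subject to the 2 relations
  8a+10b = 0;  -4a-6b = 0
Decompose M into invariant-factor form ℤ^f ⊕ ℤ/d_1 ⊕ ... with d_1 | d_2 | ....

Answer: M ≅ ℤ/2 ⊕ ℤ/4

Derivation:
rank_ℚ(R)=2; free=2−2=0
SNF(R) diag = [2, 4] → torsion [2, 4]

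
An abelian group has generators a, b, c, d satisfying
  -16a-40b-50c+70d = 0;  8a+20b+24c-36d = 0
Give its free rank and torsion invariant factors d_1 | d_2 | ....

Answer: M ≅ ℤ^2 ⊕ ℤ/2 ⊕ ℤ/4

Derivation:
rank_ℚ(R)=2; free=4−2=2
SNF(R) diag = [2, 4] → torsion [2, 4]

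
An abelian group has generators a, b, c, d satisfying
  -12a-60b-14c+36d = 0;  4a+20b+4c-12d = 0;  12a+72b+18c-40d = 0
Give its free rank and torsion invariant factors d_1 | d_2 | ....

Answer: M ≅ ℤ^1 ⊕ ℤ/2 ⊕ ℤ/4 ⊕ ℤ/4

Derivation:
rank_ℚ(R)=3; free=4−3=1
SNF(R) diag = [2, 4, 4] → torsion [2, 4, 4]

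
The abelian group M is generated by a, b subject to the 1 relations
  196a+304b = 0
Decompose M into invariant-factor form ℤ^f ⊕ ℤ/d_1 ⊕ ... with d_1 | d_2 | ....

Answer: M ≅ ℤ^1 ⊕ ℤ/4

Derivation:
rank_ℚ(R)=1; free=2−1=1
SNF(R) diag = [4] → torsion [4]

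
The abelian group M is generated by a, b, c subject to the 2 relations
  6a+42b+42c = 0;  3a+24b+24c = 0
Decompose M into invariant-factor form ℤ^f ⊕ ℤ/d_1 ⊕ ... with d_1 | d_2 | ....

rank_ℚ(R)=2; free=3−2=1
SNF(R) diag = [3, 6] → torsion [3, 6]

Answer: M ≅ ℤ^1 ⊕ ℤ/3 ⊕ ℤ/6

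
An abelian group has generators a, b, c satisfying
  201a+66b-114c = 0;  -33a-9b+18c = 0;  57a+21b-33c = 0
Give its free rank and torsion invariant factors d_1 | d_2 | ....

Answer: M ≅ ℤ/3 ⊕ ℤ/3 ⊕ ℤ/9

Derivation:
rank_ℚ(R)=3; free=3−3=0
SNF(R) diag = [3, 3, 9] → torsion [3, 3, 9]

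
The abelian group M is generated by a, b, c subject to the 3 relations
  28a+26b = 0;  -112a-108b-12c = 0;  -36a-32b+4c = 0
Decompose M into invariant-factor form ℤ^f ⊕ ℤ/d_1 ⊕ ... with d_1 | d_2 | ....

Answer: M ≅ ℤ/2 ⊕ ℤ/4 ⊕ ℤ/4

Derivation:
rank_ℚ(R)=3; free=3−3=0
SNF(R) diag = [2, 4, 4] → torsion [2, 4, 4]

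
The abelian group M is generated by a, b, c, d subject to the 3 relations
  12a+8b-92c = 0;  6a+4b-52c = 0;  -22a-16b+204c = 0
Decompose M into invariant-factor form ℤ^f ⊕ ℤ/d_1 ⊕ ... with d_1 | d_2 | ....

Answer: M ≅ ℤ^1 ⊕ ℤ/2 ⊕ ℤ/4 ⊕ ℤ/12

Derivation:
rank_ℚ(R)=3; free=4−3=1
SNF(R) diag = [2, 4, 12] → torsion [2, 4, 12]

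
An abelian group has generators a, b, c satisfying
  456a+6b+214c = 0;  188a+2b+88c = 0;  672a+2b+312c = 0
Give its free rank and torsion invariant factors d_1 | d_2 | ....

rank_ℚ(R)=3; free=3−3=0
SNF(R) diag = [2, 2, 4] → torsion [2, 2, 4]

Answer: M ≅ ℤ/2 ⊕ ℤ/2 ⊕ ℤ/4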